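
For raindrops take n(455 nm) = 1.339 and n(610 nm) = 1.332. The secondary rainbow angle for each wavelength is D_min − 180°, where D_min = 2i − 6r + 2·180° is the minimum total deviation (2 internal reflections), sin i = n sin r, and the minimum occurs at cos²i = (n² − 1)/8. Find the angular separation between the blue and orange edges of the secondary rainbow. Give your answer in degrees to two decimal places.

At 455 nm (n = 1.339): cos²i = 0.09912 → i = 71.650°, r = 45.141°, D_min = 232.451°, rainbow angle = 52.451°.
At 610 nm (n = 1.332): cos²i = 0.09678 → i = 71.875°, r = 45.520°, D_min = 230.628°, rainbow angle = 50.628°.
Angular width = |52.451° − 50.628°| = 1.823°.

1.82°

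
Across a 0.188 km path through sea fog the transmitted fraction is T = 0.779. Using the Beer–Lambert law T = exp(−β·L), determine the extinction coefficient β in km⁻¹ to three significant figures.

1.33 km⁻¹

Beer–Lambert: T = exp(−βL) ⇒ β = −ln(T)/L = −ln(0.779)/0.188 = 0.2497/0.188 = 1.328 km⁻¹.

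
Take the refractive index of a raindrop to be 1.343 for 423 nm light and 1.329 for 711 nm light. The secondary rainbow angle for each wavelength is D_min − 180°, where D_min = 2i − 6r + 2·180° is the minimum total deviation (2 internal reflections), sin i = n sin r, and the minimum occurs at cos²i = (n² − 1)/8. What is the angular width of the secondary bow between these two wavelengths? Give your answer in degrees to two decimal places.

3.64°

At 423 nm (n = 1.343): cos²i = 0.10046 → i = 71.522°, r = 44.928°, D_min = 233.478°, rainbow angle = 53.478°.
At 711 nm (n = 1.329): cos²i = 0.09578 → i = 71.972°, r = 45.685°, D_min = 229.837°, rainbow angle = 49.837°.
Angular width = |53.478° − 49.837°| = 3.641°.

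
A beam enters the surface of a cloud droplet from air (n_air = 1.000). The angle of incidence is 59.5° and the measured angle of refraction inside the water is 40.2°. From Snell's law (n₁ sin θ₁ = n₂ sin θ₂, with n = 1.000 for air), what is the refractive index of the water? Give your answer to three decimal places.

n = sin θ_i / sin θ_r = sin 59.5° / sin 40.2° = 0.8616 / 0.6455 = 1.3349.

1.335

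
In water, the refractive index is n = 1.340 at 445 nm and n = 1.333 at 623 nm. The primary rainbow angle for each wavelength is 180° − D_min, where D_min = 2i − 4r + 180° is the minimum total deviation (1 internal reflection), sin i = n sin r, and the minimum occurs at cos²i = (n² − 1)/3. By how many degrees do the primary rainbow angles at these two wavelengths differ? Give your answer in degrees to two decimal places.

At 445 nm (n = 1.340): cos²i = 0.26520 → i = 59.004°, r = 39.770°, D_min = 138.929°, rainbow angle = 41.071°.
At 623 nm (n = 1.333): cos²i = 0.25896 → i = 59.410°, r = 40.225°, D_min = 137.922°, rainbow angle = 42.078°.
Angular width = |41.071° − 42.078°| = 1.007°.

1.01°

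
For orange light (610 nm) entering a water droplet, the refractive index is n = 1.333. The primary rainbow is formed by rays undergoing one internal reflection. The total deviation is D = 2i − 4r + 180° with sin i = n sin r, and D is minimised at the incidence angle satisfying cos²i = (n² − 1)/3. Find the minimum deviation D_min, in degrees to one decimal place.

cos²i = (1.77689 − 1)/3 = 0.25896; i = arccos(0.50888) = 59.410°.
sin r = sin 59.410°/1.333 = 0.64579; r = 40.225°.
D_min = 2·59.410° − 4·40.225° + 180° = 137.922°.

137.9°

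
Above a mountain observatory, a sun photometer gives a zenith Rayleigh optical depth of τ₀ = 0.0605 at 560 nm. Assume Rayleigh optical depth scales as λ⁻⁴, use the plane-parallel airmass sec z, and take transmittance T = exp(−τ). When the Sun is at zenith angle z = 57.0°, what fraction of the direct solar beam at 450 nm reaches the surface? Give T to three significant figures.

0.766

sec 57.0° = 1.8361.
τ = 0.0605 × (560/450)⁴ × 1.8361 = 0.0605 × 2.3983 × 1.8361 = 0.2664.
T = exp(−0.2664) = 0.7661.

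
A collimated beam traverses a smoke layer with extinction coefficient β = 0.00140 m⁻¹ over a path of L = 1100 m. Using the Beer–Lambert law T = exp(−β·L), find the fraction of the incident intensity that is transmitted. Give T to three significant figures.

0.214

τ = β·L = 0.00140 × 1100 = 1.5400.
T = exp(−1.5400) = 0.2144.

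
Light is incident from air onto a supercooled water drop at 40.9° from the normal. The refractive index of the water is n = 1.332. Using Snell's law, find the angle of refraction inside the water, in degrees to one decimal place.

29.4°

Snell: sin θ_r = sin θ_i / n = sin 40.9° / 1.332 = 0.6547 / 1.332 = 0.4915.
θ_r = arcsin(0.4915) = 29.44°.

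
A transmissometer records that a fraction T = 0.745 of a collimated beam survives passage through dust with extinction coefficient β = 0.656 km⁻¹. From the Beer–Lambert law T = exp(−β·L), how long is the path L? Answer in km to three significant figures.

Beer–Lambert: T = exp(−βL) ⇒ L = −ln(T)/β = −ln(0.745)/0.656 = 0.2944/0.656 = 0.4487 km.

0.449 km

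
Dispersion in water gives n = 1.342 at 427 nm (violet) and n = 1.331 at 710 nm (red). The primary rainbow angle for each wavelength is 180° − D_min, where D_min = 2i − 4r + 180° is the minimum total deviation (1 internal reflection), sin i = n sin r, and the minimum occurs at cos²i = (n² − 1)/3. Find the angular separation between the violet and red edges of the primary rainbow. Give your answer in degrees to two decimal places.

1.58°

At 427 nm (n = 1.342): cos²i = 0.26699 → i = 58.888°, r = 39.641°, D_min = 139.213°, rainbow angle = 40.787°.
At 710 nm (n = 1.331): cos²i = 0.25719 → i = 59.527°, r = 40.356°, D_min = 137.630°, rainbow angle = 42.370°.
Angular width = |40.787° − 42.370°| = 1.583°.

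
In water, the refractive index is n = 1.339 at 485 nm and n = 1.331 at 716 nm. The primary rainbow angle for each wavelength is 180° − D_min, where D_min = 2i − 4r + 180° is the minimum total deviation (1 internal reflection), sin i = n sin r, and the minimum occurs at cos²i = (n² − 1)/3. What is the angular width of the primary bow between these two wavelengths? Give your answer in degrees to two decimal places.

At 485 nm (n = 1.339): cos²i = 0.26431 → i = 59.062°, r = 39.834°, D_min = 138.786°, rainbow angle = 41.214°.
At 716 nm (n = 1.331): cos²i = 0.25719 → i = 59.527°, r = 40.356°, D_min = 137.630°, rainbow angle = 42.370°.
Angular width = |41.214° − 42.370°| = 1.156°.

1.16°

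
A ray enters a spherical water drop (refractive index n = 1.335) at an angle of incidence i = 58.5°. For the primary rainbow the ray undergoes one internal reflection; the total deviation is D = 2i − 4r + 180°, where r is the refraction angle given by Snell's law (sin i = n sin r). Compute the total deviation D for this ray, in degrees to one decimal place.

sin r = sin 58.5° / 1.335 = 0.8526/1.335 = 0.6387; r = 39.69°.
D = 2·58.5° − 4·39.69° + 180° = 117.00° − 158.77° + 180° = 138.23°.

138.2°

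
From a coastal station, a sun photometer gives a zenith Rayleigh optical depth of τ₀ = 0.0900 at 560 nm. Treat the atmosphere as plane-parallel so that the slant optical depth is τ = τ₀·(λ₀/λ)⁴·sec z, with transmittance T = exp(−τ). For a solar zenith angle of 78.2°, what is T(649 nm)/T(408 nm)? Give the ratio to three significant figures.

3.74

Airmass: sec 78.2° = 4.8901.
τ(649 nm) = 0.0900 × (560/649)⁴ × 4.8901 = 0.0900 × 0.5543 × 4.8901 = 0.2440.
τ(408 nm) = 0.0900 × (560/408)⁴ × 4.8901 = 0.0900 × 3.5490 × 4.8901 = 1.5620.
T(649)/T(408) = exp(τ_B − τ_A) = exp(1.3180) = 3.7359.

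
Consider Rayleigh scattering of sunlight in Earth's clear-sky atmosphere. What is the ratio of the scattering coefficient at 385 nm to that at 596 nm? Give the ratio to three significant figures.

5.74

Rayleigh scattering ∝ λ⁻⁴, so the ratio of coefficients is the inverse fourth power of the wavelength ratio.
σ(385)/σ(596) = (596/385)⁴ = (1.5481)⁴ = 5.743.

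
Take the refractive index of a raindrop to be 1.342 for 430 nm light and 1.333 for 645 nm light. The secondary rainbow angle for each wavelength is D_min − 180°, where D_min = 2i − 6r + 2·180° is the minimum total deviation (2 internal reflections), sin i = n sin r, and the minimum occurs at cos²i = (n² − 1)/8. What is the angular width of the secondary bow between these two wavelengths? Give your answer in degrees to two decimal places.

2.33°

At 430 nm (n = 1.342): cos²i = 0.10012 → i = 71.554°, r = 44.981°, D_min = 233.222°, rainbow angle = 53.222°.
At 645 nm (n = 1.333): cos²i = 0.09711 → i = 71.843°, r = 45.466°, D_min = 230.891°, rainbow angle = 50.891°.
Angular width = |53.222° − 50.891°| = 2.331°.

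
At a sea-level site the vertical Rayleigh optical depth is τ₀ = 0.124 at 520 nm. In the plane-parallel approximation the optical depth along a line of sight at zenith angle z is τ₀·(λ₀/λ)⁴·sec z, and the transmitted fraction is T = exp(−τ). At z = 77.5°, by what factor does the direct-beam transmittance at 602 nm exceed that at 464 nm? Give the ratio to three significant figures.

Airmass: sec 77.5° = 4.6202.
τ(602 nm) = 0.124 × (520/602)⁴ × 4.6202 = 0.124 × 0.5567 × 4.6202 = 0.3189.
τ(464 nm) = 0.124 × (520/464)⁴ × 4.6202 = 0.124 × 1.5774 × 4.6202 = 0.9037.
T(602)/T(464) = exp(τ_B − τ_A) = exp(0.5848) = 1.7946.

1.79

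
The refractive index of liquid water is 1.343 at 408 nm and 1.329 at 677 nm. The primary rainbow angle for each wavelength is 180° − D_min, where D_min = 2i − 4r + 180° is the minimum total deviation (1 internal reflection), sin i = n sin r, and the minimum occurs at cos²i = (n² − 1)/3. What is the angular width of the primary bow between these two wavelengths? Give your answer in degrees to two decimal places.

2.02°

At 408 nm (n = 1.343): cos²i = 0.26788 → i = 58.830°, r = 39.577°, D_min = 139.354°, rainbow angle = 40.646°.
At 677 nm (n = 1.329): cos²i = 0.25541 → i = 59.643°, r = 40.487°, D_min = 137.337°, rainbow angle = 42.663°.
Angular width = |40.646° − 42.663°| = 2.017°.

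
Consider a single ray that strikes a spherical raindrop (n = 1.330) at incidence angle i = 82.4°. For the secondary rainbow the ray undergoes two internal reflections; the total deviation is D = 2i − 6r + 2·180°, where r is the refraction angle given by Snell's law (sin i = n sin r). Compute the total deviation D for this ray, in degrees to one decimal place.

235.7°

sin r = sin 82.4° / 1.330 = 0.9912/1.330 = 0.7453; r = 48.18°.
D = 2·82.4° − 6·48.18° + 2·180° = 164.80° − 289.10° + 360° = 235.70°.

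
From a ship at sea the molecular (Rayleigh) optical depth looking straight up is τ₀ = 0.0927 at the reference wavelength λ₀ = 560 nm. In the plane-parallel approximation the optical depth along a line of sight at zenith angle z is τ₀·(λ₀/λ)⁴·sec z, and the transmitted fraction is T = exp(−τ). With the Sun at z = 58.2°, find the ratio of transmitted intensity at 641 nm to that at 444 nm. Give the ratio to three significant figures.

Airmass: sec 58.2° = 1.8977.
τ(641 nm) = 0.0927 × (560/641)⁴ × 1.8977 = 0.0927 × 0.5825 × 1.8977 = 0.1025.
τ(444 nm) = 0.0927 × (560/444)⁴ × 1.8977 = 0.0927 × 2.5306 × 1.8977 = 0.4452.
T(641)/T(444) = exp(τ_B − τ_A) = exp(0.3427) = 1.4087.

1.41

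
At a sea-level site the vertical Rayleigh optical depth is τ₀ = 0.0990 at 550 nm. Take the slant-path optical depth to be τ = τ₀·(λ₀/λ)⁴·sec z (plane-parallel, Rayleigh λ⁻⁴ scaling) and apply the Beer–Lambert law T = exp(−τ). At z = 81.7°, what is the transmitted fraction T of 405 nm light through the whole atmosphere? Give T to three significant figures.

sec 81.7° = 6.9273.
τ = 0.0990 × (550/405)⁴ × 6.9273 = 0.0990 × 3.4012 × 6.9273 = 2.3325.
T = exp(−2.3325) = 0.0970.

0.0970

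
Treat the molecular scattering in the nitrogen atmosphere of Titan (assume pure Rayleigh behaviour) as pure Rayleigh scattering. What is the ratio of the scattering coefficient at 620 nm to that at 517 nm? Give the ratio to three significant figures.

0.483

Rayleigh scattering ∝ λ⁻⁴, so the ratio of coefficients is the inverse fourth power of the wavelength ratio.
σ(620)/σ(517) = (517/620)⁴ = (0.8339)⁴ = 0.4835.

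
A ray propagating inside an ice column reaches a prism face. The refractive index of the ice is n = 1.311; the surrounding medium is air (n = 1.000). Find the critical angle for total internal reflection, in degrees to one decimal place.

49.7°

sin θ_c = n_air / n = 1.000 / 1.311 = 0.7628.
θ_c = arcsin(0.7628) = 49.71°.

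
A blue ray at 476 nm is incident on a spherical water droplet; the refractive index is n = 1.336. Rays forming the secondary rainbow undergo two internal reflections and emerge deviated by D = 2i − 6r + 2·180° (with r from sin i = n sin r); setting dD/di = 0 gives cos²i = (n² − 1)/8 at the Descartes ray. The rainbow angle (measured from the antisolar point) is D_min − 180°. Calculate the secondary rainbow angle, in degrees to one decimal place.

cos²i = (1.78490 − 1)/8 = 0.09811; i = arccos(0.31323) = 71.746°.
sin r = sin 71.746°/1.336 = 0.71084; r = 45.303°.
D_min = 2·71.746° − 6·45.303° + 360° = 231.674°.
Rainbow angle = D_min − 180° = 51.674°.

51.7°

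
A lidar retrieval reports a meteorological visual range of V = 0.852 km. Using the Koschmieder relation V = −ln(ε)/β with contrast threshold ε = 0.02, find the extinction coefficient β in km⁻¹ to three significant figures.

4.59 km⁻¹

β = −ln(0.02) / V = 3.912 / 0.852 = 4.5916 km⁻¹.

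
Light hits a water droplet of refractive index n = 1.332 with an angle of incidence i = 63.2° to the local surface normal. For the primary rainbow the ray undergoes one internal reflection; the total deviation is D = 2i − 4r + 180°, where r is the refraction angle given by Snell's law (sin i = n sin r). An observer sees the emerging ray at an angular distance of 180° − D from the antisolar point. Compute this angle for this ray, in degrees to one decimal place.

sin r = sin 63.2° / 1.332 = 0.8926/1.332 = 0.6701; r = 42.08°.
D = 2·63.2° − 4·42.08° + 180° = 126.40° − 168.30° + 180° = 138.10°.
Angle from antisolar point = 180° − D = 41.90°.

41.9°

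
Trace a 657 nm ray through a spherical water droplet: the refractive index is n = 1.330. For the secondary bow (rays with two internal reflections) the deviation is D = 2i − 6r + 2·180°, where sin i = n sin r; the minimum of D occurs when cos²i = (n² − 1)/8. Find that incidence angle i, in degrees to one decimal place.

cos²i = (1.330² − 1)/8 = (1.76890 − 1)/8 = 0.09611.
cos i = 0.31002, so i = 71.940°.

71.9°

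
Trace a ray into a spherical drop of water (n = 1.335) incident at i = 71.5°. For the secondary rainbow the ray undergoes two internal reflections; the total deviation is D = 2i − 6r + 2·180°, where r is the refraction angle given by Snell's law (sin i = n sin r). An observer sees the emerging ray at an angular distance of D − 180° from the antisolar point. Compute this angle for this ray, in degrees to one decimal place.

51.4°

sin r = sin 71.5° / 1.335 = 0.9483/1.335 = 0.7104; r = 45.26°.
D = 2·71.5° − 6·45.26° + 2·180° = 143.00° − 271.58° + 360° = 231.42°.
Angle from antisolar point = D − 180° = 51.42°.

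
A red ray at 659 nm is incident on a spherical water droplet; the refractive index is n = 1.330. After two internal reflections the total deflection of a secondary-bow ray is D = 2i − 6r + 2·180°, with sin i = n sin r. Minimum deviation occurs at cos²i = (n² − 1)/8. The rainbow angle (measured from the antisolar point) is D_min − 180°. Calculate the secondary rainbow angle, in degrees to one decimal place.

50.1°

cos²i = (1.76890 − 1)/8 = 0.09611; i = arccos(0.31002) = 71.940°.
sin r = sin 71.940°/1.330 = 0.71483; r = 45.630°.
D_min = 2·71.940° − 6·45.630° + 360° = 230.101°.
Rainbow angle = D_min − 180° = 50.101°.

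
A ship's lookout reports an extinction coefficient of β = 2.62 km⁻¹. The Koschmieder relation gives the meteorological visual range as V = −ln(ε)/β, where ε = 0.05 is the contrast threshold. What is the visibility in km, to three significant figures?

1.14 km

V = −ln(0.05) / 2.62 = 2.996 / 2.62 = 1.1434 km.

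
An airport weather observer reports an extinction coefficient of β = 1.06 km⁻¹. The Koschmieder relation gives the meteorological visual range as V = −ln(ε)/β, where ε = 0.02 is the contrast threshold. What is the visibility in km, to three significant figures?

V = −ln(0.02) / 1.06 = 3.912 / 1.06 = 3.6906 km.

3.69 km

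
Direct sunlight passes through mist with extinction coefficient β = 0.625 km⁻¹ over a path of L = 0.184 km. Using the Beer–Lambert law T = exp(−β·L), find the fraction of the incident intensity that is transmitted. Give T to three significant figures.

τ = β·L = 0.625 × 0.184 = 0.1150.
T = exp(−0.1150) = 0.8914.

0.891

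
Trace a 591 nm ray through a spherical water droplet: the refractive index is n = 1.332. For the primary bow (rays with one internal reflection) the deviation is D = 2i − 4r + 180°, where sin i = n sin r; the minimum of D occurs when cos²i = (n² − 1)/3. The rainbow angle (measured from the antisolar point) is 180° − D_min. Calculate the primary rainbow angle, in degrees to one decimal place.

cos²i = (1.77422 − 1)/3 = 0.25807; i = arccos(0.50801) = 59.469°.
sin r = sin 59.469°/1.332 = 0.64666; r = 40.290°.
D_min = 2·59.469° − 4·40.290° + 180° = 137.776°.
Rainbow angle = 180° − D_min = 42.224°.

42.2°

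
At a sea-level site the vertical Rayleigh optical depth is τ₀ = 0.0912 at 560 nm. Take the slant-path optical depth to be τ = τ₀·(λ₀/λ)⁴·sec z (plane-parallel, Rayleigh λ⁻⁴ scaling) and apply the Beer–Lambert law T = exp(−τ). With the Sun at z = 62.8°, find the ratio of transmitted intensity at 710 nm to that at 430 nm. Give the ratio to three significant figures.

1.64

Airmass: sec 62.8° = 2.1877.
τ(710 nm) = 0.0912 × (560/710)⁴ × 2.1877 = 0.0912 × 0.3870 × 2.1877 = 0.0772.
τ(430 nm) = 0.0912 × (560/430)⁴ × 2.1877 = 0.0912 × 2.8766 × 2.1877 = 0.5739.
T(710)/T(430) = exp(τ_B − τ_A) = exp(0.4967) = 1.6433.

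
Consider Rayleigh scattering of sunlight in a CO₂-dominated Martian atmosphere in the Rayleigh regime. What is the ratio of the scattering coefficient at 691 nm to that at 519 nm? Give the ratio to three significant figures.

Rayleigh scattering ∝ λ⁻⁴, so the ratio of coefficients is the inverse fourth power of the wavelength ratio.
σ(691)/σ(519) = (519/691)⁴ = (0.7511)⁴ = 0.3182.

0.318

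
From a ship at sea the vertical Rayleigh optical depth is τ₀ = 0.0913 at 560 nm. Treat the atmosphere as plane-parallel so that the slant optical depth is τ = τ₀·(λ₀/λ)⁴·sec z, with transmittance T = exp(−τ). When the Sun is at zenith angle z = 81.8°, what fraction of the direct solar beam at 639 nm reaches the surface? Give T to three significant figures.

sec 81.8° = 7.0112.
τ = 0.0913 × (560/639)⁴ × 7.0112 = 0.0913 × 0.5899 × 7.0112 = 0.3776.
T = exp(−0.3776) = 0.6855.

0.686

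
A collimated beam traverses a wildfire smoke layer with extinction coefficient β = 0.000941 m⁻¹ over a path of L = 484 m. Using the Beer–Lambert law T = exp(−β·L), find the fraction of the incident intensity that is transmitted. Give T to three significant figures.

τ = β·L = 0.000941 × 484 = 0.4554.
T = exp(−0.4554) = 0.6342.

0.634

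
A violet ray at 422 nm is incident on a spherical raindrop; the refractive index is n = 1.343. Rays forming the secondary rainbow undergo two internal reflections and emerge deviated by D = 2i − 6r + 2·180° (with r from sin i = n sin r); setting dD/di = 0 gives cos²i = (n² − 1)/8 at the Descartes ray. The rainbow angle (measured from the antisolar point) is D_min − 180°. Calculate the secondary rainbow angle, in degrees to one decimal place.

53.5°

cos²i = (1.80365 − 1)/8 = 0.10046; i = arccos(0.31695) = 71.522°.
sin r = sin 71.522°/1.343 = 0.70621; r = 44.928°.
D_min = 2·71.522° − 6·44.928° + 360° = 233.478°.
Rainbow angle = D_min − 180° = 53.478°.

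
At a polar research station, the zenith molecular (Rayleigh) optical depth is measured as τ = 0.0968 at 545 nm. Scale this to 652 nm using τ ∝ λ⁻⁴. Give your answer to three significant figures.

0.0473

τ(652 nm) = τ(545 nm) × (545/652)⁴ = 0.0968 × (0.8359)⁴ = 0.0968 × 0.4882 = 0.0473.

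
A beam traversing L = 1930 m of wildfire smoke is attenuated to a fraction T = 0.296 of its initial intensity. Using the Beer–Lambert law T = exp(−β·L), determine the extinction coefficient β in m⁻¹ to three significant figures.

Beer–Lambert: T = exp(−βL) ⇒ β = −ln(T)/L = −ln(0.296)/1930 = 1.2174/1930 = 0.0006308 m⁻¹.

0.000631 m⁻¹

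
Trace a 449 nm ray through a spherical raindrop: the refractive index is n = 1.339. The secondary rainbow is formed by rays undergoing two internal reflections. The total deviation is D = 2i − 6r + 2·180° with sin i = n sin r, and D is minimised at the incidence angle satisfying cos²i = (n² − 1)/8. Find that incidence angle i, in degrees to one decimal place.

cos²i = (1.339² − 1)/8 = (1.79292 − 1)/8 = 0.09912.
cos i = 0.31483, so i = 71.650°.

71.6°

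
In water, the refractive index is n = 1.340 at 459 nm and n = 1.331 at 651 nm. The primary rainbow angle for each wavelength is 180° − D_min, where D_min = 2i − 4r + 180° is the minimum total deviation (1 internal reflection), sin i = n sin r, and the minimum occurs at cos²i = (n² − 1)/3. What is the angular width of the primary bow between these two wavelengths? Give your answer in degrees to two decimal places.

At 459 nm (n = 1.340): cos²i = 0.26520 → i = 59.004°, r = 39.770°, D_min = 138.929°, rainbow angle = 41.071°.
At 651 nm (n = 1.331): cos²i = 0.25719 → i = 59.527°, r = 40.356°, D_min = 137.630°, rainbow angle = 42.370°.
Angular width = |41.071° − 42.370°| = 1.299°.

1.30°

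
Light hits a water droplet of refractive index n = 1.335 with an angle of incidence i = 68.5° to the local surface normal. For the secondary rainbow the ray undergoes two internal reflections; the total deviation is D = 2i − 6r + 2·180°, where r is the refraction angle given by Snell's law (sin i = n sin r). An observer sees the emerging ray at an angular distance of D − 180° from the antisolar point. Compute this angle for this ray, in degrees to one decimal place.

51.9°

sin r = sin 68.5° / 1.335 = 0.9304/1.335 = 0.6969; r = 44.18°.
D = 2·68.5° − 6·44.18° + 2·180° = 137.00° − 265.09° + 360° = 231.91°.
Angle from antisolar point = D − 180° = 51.91°.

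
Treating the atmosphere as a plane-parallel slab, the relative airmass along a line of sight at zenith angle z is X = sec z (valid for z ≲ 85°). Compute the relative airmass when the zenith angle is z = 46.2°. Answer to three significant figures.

X = sec z = 1/cos 46.2° = 1/0.6921 = 1.4448.

1.44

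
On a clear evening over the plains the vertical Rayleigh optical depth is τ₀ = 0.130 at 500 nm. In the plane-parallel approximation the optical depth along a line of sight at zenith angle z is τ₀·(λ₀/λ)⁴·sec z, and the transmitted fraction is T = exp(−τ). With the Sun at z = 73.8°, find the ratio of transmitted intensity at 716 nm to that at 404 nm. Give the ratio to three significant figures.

2.67

Airmass: sec 73.8° = 3.5843.
τ(716 nm) = 0.130 × (500/716)⁴ × 3.5843 = 0.130 × 0.2378 × 3.5843 = 0.1108.
τ(404 nm) = 0.130 × (500/404)⁴ × 3.5843 = 0.130 × 2.3461 × 3.5843 = 1.0932.
T(716)/T(404) = exp(τ_B − τ_A) = exp(0.9824) = 2.6709.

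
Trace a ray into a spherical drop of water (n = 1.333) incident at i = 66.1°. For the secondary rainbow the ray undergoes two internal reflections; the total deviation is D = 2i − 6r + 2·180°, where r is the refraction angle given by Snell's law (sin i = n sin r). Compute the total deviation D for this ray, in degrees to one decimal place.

232.4°

sin r = sin 66.1° / 1.333 = 0.9143/1.333 = 0.6859; r = 43.30°.
D = 2·66.1° − 6·43.30° + 2·180° = 132.20° − 259.82° + 360° = 232.38°.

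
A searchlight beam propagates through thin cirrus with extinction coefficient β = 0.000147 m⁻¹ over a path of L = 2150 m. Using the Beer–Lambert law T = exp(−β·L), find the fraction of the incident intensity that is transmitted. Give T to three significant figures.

0.729

τ = β·L = 0.000147 × 2150 = 0.3160.
T = exp(−0.3160) = 0.7290.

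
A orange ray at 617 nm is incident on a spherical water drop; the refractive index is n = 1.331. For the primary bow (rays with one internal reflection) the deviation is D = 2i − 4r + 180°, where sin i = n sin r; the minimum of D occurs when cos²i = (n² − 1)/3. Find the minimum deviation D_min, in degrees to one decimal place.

cos²i = (1.77156 − 1)/3 = 0.25719; i = arccos(0.50714) = 59.527°.
sin r = sin 59.527°/1.331 = 0.64753; r = 40.356°.
D_min = 2·59.527° − 4·40.356° + 180° = 137.630°.

137.6°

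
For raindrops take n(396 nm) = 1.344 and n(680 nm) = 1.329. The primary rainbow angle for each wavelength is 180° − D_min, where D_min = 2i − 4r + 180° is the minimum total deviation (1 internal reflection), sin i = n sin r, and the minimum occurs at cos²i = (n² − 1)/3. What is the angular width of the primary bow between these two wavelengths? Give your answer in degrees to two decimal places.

2.16°

At 396 nm (n = 1.344): cos²i = 0.26878 → i = 58.772°, r = 39.512°, D_min = 139.495°, rainbow angle = 40.505°.
At 680 nm (n = 1.329): cos²i = 0.25541 → i = 59.643°, r = 40.487°, D_min = 137.337°, rainbow angle = 42.663°.
Angular width = |40.505° − 42.663°| = 2.158°.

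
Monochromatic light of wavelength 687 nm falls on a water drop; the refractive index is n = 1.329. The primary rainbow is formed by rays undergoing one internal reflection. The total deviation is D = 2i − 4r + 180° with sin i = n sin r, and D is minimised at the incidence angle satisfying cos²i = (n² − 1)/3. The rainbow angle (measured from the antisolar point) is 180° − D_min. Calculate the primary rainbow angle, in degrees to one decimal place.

cos²i = (1.76624 − 1)/3 = 0.25541; i = arccos(0.50538) = 59.643°.
sin r = sin 59.643°/1.329 = 0.64928; r = 40.487°.
D_min = 2·59.643° − 4·40.487° + 180° = 137.337°.
Rainbow angle = 180° − D_min = 42.663°.

42.7°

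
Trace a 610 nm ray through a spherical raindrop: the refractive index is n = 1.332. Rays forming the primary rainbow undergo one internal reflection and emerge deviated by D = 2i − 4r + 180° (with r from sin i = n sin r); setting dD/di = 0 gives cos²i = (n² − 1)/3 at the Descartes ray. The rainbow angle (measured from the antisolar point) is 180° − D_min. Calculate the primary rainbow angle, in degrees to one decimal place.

42.2°

cos²i = (1.77422 − 1)/3 = 0.25807; i = arccos(0.50801) = 59.469°.
sin r = sin 59.469°/1.332 = 0.64666; r = 40.290°.
D_min = 2·59.469° − 4·40.290° + 180° = 137.776°.
Rainbow angle = 180° − D_min = 42.224°.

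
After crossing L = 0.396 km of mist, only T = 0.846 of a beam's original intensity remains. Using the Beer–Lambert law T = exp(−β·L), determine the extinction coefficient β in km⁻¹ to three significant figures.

0.422 km⁻¹

Beer–Lambert: T = exp(−βL) ⇒ β = −ln(T)/L = −ln(0.846)/0.396 = 0.1672/0.396 = 0.4223 km⁻¹.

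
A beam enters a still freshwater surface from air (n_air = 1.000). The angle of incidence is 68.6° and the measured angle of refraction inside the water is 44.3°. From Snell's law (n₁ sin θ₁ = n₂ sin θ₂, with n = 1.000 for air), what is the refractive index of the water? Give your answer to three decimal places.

1.333

n = sin θ_i / sin θ_r = sin 68.6° / sin 44.3° = 0.9311 / 0.6984 = 1.3331.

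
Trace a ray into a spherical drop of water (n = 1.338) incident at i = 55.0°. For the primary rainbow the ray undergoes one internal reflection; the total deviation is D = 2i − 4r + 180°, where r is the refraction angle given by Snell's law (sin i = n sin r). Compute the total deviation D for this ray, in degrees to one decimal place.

sin r = sin 55.0° / 1.338 = 0.8192/1.338 = 0.6122; r = 37.75°.
D = 2·55.0° − 4·37.75° + 180° = 110.00° − 151.00° + 180° = 139.00°.

139.0°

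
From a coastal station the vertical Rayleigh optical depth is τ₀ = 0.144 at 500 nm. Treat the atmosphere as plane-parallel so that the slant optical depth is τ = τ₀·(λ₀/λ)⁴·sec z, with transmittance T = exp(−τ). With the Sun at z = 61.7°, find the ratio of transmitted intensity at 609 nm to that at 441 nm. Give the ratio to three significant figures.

Airmass: sec 61.7° = 2.1093.
τ(609 nm) = 0.144 × (500/609)⁴ × 2.1093 = 0.144 × 0.4544 × 2.1093 = 0.1380.
τ(441 nm) = 0.144 × (500/441)⁴ × 2.1093 = 0.144 × 1.6524 × 2.1093 = 0.5019.
T(609)/T(441) = exp(τ_B − τ_A) = exp(0.3639) = 1.4389.

1.44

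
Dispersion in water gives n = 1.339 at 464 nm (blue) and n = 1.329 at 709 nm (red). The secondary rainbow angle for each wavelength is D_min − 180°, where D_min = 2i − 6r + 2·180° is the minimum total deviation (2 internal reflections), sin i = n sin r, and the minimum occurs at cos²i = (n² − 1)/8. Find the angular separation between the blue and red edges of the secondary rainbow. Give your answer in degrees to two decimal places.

2.61°

At 464 nm (n = 1.339): cos²i = 0.09912 → i = 71.650°, r = 45.141°, D_min = 232.451°, rainbow angle = 52.451°.
At 709 nm (n = 1.329): cos²i = 0.09578 → i = 71.972°, r = 45.685°, D_min = 229.837°, rainbow angle = 49.837°.
Angular width = |52.451° − 49.837°| = 2.614°.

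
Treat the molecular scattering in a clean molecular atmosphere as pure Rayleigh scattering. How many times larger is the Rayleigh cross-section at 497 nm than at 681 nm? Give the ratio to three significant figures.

3.53

Rayleigh scattering ∝ λ⁻⁴, so the ratio of coefficients is the inverse fourth power of the wavelength ratio.
σ(497)/σ(681) = (681/497)⁴ = (1.3702)⁴ = 3.525.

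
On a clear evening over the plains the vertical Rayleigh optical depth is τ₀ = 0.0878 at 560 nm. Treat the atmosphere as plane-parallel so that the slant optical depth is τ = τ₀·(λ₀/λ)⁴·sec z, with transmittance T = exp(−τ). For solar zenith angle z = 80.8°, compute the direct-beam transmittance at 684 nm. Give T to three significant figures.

sec 80.8° = 6.2546.
τ = 0.0878 × (560/684)⁴ × 6.2546 = 0.0878 × 0.4493 × 6.2546 = 0.2467.
T = exp(−0.2467) = 0.7814.

0.781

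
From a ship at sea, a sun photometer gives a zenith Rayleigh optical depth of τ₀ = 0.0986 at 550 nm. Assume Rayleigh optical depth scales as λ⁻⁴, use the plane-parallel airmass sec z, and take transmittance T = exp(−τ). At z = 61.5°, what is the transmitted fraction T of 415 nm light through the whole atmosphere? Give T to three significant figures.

0.529

sec 61.5° = 2.0957.
τ = 0.0986 × (550/415)⁴ × 2.0957 = 0.0986 × 3.0850 × 2.0957 = 0.6375.
T = exp(−0.6375) = 0.5286.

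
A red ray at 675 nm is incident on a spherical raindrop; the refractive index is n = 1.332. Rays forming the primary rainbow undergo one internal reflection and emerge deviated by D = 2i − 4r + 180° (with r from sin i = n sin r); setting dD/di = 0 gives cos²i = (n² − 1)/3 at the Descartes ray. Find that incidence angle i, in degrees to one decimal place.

cos²i = (1.332² − 1)/3 = (1.77422 − 1)/3 = 0.25807.
cos i = 0.50801, so i = 59.469°.

59.5°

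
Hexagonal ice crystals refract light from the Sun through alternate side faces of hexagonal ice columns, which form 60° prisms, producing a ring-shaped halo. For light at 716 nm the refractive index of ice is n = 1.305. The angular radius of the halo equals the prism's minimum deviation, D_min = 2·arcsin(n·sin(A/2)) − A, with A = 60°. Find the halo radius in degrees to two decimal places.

21.46°

n·sin(A/2) = 1.305 × sin 30° = 1.305 × 0.5000 = 0.6525.
D_min = 2·arcsin(0.6525) − 60° = 2 × 40.730° − 60° = 21.461°.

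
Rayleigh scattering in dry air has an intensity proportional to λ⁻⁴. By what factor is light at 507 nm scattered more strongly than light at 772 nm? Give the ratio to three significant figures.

Rayleigh scattering ∝ λ⁻⁴, so the ratio of coefficients is the inverse fourth power of the wavelength ratio.
σ(507)/σ(772) = (772/507)⁴ = (1.5227)⁴ = 5.376.

5.38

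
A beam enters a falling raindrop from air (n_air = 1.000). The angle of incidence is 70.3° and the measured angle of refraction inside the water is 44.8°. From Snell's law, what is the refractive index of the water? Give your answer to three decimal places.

n = sin θ_i / sin θ_r = sin 70.3° / sin 44.8° = 0.9415 / 0.7046 = 1.3361.

1.336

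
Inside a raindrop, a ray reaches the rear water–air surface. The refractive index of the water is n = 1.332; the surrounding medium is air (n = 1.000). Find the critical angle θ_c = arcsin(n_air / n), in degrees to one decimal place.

sin θ_c = n_air / n = 1.000 / 1.332 = 0.7508.
θ_c = arcsin(0.7508) = 48.66°.

48.7°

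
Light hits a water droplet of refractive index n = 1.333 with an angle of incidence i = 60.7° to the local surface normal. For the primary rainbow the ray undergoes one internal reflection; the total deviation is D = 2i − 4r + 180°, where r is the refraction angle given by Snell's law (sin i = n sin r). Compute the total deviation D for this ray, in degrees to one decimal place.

138.0°

sin r = sin 60.7° / 1.333 = 0.8721/1.333 = 0.6542; r = 40.86°.
D = 2·60.7° − 4·40.86° + 180° = 121.40° − 163.44° + 180° = 137.96°.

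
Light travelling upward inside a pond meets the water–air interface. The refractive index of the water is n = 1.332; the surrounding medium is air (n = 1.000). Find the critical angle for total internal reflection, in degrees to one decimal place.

sin θ_c = n_air / n = 1.000 / 1.332 = 0.7508.
θ_c = arcsin(0.7508) = 48.66°.

48.7°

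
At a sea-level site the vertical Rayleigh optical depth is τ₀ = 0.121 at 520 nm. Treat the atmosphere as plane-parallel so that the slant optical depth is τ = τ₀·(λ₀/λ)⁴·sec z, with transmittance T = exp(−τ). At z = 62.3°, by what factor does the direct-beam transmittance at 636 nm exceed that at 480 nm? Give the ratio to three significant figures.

Airmass: sec 62.3° = 2.1513.
τ(636 nm) = 0.121 × (520/636)⁴ × 2.1513 = 0.121 × 0.4469 × 2.1513 = 0.1163.
τ(480 nm) = 0.121 × (520/480)⁴ × 2.1513 = 0.121 × 1.3774 × 2.1513 = 0.3585.
T(636)/T(480) = exp(τ_B − τ_A) = exp(0.2422) = 1.2741.

1.27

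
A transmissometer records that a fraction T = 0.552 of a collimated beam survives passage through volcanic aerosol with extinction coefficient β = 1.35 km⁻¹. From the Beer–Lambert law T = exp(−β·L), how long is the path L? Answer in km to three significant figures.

Beer–Lambert: T = exp(−βL) ⇒ L = −ln(T)/β = −ln(0.552)/1.35 = 0.5942/1.35 = 0.4402 km.

0.440 km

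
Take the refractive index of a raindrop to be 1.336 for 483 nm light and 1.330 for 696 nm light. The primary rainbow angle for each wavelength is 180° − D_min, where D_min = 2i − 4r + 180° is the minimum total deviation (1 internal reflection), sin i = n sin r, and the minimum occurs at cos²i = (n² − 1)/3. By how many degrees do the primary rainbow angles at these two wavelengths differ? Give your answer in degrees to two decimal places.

At 483 nm (n = 1.336): cos²i = 0.26163 → i = 59.236°, r = 40.029°, D_min = 138.356°, rainbow angle = 41.644°.
At 696 nm (n = 1.330): cos²i = 0.25630 → i = 59.585°, r = 40.422°, D_min = 137.484°, rainbow angle = 42.516°.
Angular width = |41.644° − 42.516°| = 0.873°.

0.87°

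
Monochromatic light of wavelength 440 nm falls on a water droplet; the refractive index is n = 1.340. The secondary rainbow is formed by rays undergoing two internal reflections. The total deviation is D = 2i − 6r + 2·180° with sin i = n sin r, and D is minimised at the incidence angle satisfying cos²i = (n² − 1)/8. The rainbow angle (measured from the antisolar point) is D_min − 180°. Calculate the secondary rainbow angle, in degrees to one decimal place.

52.7°

cos²i = (1.79560 − 1)/8 = 0.09945; i = arccos(0.31536) = 71.618°.
sin r = sin 71.618°/1.340 = 0.70819; r = 45.088°.
D_min = 2·71.618° − 6·45.088° + 360° = 232.709°.
Rainbow angle = D_min − 180° = 52.709°.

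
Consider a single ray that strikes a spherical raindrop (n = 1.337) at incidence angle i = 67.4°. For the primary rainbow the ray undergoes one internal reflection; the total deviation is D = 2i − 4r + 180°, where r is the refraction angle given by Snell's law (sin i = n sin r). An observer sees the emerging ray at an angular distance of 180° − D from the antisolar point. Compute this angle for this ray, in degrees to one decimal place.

sin r = sin 67.4° / 1.337 = 0.9232/1.337 = 0.6905; r = 43.67°.
D = 2·67.4° − 4·43.67° + 180° = 134.80° − 174.68° + 180° = 140.12°.
Angle from antisolar point = 180° − D = 39.88°.

39.9°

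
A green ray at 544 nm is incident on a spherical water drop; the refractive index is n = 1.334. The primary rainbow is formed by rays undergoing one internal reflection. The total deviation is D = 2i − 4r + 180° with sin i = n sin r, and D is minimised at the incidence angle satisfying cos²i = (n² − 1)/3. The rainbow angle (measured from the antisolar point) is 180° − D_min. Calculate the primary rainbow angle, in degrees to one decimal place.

cos²i = (1.77956 − 1)/3 = 0.25985; i = arccos(0.50976) = 59.352°.
sin r = sin 59.352°/1.334 = 0.64492; r = 40.159°.
D_min = 2·59.352° − 4·40.159° + 180° = 138.067°.
Rainbow angle = 180° − D_min = 41.933°.

41.9°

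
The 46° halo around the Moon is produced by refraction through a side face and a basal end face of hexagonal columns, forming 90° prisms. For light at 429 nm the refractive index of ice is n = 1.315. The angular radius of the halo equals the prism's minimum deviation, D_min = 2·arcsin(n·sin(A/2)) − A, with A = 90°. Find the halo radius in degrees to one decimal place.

n·sin(A/2) = 1.315 × sin 45° = 1.315 × 0.7071 = 0.9298.
D_min = 2·arcsin(0.9298) − 90° = 2 × 68.411° − 90° = 46.821°.

46.8°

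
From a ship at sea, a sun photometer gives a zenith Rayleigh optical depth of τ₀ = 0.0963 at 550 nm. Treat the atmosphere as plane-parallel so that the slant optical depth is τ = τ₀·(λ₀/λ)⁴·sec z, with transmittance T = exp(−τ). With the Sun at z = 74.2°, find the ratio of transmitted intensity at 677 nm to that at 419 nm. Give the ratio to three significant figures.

2.45

Airmass: sec 74.2° = 3.6727.
τ(677 nm) = 0.0963 × (550/677)⁴ × 3.6727 = 0.0963 × 0.4356 × 3.6727 = 0.1541.
τ(419 nm) = 0.0963 × (550/419)⁴ × 3.6727 = 0.0963 × 2.9689 × 3.6727 = 1.0500.
T(677)/T(419) = exp(τ_B − τ_A) = exp(0.8960) = 2.4497.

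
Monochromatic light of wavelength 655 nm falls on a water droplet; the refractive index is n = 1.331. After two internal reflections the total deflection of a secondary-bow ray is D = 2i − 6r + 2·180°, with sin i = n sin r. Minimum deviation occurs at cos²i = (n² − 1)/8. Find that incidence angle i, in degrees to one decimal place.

71.9°

cos²i = (1.331² − 1)/8 = (1.77156 − 1)/8 = 0.09645.
cos i = 0.31056, so i = 71.907°.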